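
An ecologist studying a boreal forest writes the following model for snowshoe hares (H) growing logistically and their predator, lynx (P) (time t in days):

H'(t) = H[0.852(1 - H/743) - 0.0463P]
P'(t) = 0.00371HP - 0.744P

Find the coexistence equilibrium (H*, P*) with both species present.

From dP/dt = 0 with P > 0: 0.00371H* = 0.744, so H* = 201.
Substitute into dH/dt = 0: 0.852(1 - 201/743) = 0.0463P*.
The bracket is 0.73, giving P* = 0.622/0.0463 = 13.4.

H* ≈ 201, P* ≈ 13.4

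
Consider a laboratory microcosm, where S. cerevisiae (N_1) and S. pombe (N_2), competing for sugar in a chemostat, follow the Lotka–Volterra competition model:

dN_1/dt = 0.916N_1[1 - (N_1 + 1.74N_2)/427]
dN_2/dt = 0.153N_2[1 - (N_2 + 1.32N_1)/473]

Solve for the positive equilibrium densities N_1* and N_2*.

Setting both brackets to zero gives the nullclines N_1 + 1.74N_2 = 427 and 1.32N_1 + N_2 = 473.
Substituting N_2 = 473 - 1.32N_1 into the first: N_1(1 - 1.74·1.32) = 427 - 1.74·473.
So N_1* = -396/-1.3 = 305, and then N_2* = 473 - 1.32·305 = 69.9.

N_1* ≈ 305, N_2* ≈ 69.9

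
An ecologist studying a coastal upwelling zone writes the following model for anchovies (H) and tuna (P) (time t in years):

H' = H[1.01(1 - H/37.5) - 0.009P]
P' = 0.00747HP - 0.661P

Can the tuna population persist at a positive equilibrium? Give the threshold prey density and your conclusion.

The predator equation gives dP/dt > 0 only when H > 0.661/0.00747 = 88.5.
Without the predator, H → K = 37.5. Since 37.5 < 88.5, the predator cannot invade.

Threshold H = 88.5; K < 88.5, so no, the predator goes extinct.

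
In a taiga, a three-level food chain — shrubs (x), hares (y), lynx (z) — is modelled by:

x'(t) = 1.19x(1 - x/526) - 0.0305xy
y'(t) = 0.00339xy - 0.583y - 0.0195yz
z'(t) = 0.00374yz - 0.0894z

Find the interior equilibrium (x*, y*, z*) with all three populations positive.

x* ≈ 204, y* ≈ 23.9, z* ≈ 5.52

From dz/dt = 0: 0.00374y* = 0.0894, so y* = 23.9.
From dx/dt = 0: 1.19(1 - x*/526) = 0.0305·23.9, giving x* = 526·(1 - 0.613) = 204.
From dy/dt = 0: 0.00339·204 - 0.583 = 0.0195z*, so z* = 0.108/0.0195 = 5.52.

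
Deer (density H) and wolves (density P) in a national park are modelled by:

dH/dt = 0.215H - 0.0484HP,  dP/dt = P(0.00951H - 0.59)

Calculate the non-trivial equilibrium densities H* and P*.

H* ≈ 62, P* ≈ 4.44

Set dP/dt = 0 with P > 0: 0.00951H - 0.59 = 0, so H* = 0.59/0.00951 = 62.
Set dH/dt = 0 with H > 0: 0.215 - 0.0484P = 0, so P* = 0.215/0.0484 = 4.44.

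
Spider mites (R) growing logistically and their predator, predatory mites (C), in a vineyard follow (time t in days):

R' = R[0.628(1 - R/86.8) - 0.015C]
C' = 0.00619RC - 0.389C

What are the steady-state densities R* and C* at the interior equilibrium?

R* ≈ 62.8, C* ≈ 11.6

From dC/dt = 0 with C > 0: 0.00619R* = 0.389, so R* = 62.8.
Substitute into dR/dt = 0: 0.628(1 - 62.8/86.8) = 0.015C*.
The bracket is 0.276, giving C* = 0.173/0.015 = 11.6.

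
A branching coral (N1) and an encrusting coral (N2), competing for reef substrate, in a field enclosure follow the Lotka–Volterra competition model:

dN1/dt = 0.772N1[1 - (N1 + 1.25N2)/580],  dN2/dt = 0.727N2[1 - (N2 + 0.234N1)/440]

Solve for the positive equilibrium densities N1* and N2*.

Setting both brackets to zero gives the nullclines N1 + 1.25N2 = 580 and 0.234N1 + N2 = 440.
Substituting N2 = 440 - 0.234N1 into the first: N1(1 - 1.25·0.234) = 580 - 1.25·440.
So N1* = 30/0.708 = 42.4, and then N2* = 440 - 0.234·42.4 = 430.

N1* ≈ 42.4, N2* ≈ 430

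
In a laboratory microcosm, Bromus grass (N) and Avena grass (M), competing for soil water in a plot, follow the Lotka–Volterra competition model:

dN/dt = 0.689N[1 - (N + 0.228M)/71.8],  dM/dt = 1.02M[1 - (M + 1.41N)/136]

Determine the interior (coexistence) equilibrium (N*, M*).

N* ≈ 60.1, M* ≈ 51.2

Setting both brackets to zero gives the nullclines N + 0.228M = 71.8 and 1.41N + M = 136.
Substituting M = 136 - 1.41N into the first: N(1 - 0.228·1.41) = 71.8 - 0.228·136.
So N* = 40.8/0.679 = 60.1, and then M* = 136 - 1.41·60.1 = 51.2.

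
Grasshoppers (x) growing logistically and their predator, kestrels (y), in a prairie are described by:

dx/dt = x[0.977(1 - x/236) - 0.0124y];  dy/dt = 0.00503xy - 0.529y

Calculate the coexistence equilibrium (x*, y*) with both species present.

x* ≈ 105, y* ≈ 43.7

From dy/dt = 0 with y > 0: 0.00503x* = 0.529, so x* = 105.
Substitute into dx/dt = 0: 0.977(1 - 105/236) = 0.0124y*.
The bracket is 0.554, giving y* = 0.542/0.0124 = 43.7.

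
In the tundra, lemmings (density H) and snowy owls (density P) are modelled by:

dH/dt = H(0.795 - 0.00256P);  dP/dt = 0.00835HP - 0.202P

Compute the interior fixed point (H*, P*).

H* ≈ 24.2, P* ≈ 311

Set dP/dt = 0 with P > 0: 0.00835H - 0.202 = 0, so H* = 0.202/0.00835 = 24.2.
Set dH/dt = 0 with H > 0: 0.795 - 0.00256P = 0, so P* = 0.795/0.00256 = 311.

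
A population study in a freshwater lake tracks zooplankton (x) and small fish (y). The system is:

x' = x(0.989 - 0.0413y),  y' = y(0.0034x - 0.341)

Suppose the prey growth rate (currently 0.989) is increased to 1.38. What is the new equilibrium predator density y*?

y* ≈ 33.4

At the interior fixed point, setting dx/dt = 0 with x > 0 fixes y* = (prey growth rate)/(xy coefficient) — independent of the other coefficients.
With the change, y* = 1.38/0.0413 = 33.4; it rises from 23.9.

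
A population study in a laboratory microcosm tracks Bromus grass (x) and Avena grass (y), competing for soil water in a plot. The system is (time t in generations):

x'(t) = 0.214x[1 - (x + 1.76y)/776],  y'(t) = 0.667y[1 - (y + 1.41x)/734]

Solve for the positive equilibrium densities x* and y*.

Setting both brackets to zero gives the nullclines x + 1.76y = 776 and 1.41x + y = 734.
Substituting y = 734 - 1.41x into the first: x(1 - 1.76·1.41) = 776 - 1.76·734.
So x* = -516/-1.48 = 348, and then y* = 734 - 1.41·348 = 243.

x* ≈ 348, y* ≈ 243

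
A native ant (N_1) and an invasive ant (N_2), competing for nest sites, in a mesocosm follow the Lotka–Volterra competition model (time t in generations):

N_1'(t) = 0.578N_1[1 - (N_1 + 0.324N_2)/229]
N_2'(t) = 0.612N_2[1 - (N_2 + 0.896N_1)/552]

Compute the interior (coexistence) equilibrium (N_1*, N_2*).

N_1* ≈ 70.7, N_2* ≈ 489

Setting both brackets to zero gives the nullclines N_1 + 0.324N_2 = 229 and 0.896N_1 + N_2 = 552.
Substituting N_2 = 552 - 0.896N_1 into the first: N_1(1 - 0.324·0.896) = 229 - 0.324·552.
So N_1* = 50.2/0.71 = 70.7, and then N_2* = 552 - 0.896·70.7 = 489.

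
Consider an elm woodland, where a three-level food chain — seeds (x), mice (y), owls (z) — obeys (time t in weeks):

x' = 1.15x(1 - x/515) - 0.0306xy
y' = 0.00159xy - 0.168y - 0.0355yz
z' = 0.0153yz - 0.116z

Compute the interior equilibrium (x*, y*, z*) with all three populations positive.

From dz/dt = 0: 0.0153y* = 0.116, so y* = 7.58.
From dx/dt = 0: 1.15(1 - x*/515) = 0.0306·7.58, giving x* = 515·(1 - 0.202) = 411.
From dy/dt = 0: 0.00159·411 - 0.168 = 0.0355z*, so z* = 0.486/0.0355 = 13.7.

x* ≈ 411, y* ≈ 7.58, z* ≈ 13.7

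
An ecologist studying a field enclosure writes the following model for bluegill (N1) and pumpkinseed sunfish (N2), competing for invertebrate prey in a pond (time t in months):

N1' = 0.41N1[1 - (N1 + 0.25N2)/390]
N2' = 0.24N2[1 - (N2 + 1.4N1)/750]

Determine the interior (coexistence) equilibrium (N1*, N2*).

N1* ≈ 312, N2* ≈ 314

Setting both brackets to zero gives the nullclines N1 + 0.25N2 = 390 and 1.4N1 + N2 = 750.
Substituting N2 = 750 - 1.4N1 into the first: N1(1 - 0.25·1.4) = 390 - 0.25·750.
So N1* = 202/0.65 = 312, and then N2* = 750 - 1.4·312 = 314.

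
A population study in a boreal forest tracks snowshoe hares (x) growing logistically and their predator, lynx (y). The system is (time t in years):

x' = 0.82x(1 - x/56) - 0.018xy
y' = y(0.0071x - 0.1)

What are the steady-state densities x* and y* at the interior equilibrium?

From dy/dt = 0 with y > 0: 0.0071x* = 0.1, so x* = 14.1.
Substitute into dx/dt = 0: 0.82(1 - 14.1/56) = 0.018y*.
The bracket is 0.748, giving y* = 0.614/0.018 = 34.1.

x* ≈ 14.1, y* ≈ 34.1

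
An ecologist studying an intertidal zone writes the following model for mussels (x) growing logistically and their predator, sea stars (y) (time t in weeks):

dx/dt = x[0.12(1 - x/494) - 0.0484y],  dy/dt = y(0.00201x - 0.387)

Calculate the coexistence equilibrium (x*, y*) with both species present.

From dy/dt = 0 with y > 0: 0.00201x* = 0.387, so x* = 193.
Substitute into dx/dt = 0: 0.12(1 - 193/494) = 0.0484y*.
The bracket is 0.61, giving y* = 0.0732/0.0484 = 1.51.

x* ≈ 193, y* ≈ 1.51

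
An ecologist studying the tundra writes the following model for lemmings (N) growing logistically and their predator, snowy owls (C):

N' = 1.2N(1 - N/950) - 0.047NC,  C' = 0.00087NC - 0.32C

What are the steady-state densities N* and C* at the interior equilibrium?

From dC/dt = 0 with C > 0: 0.00087N* = 0.32, so N* = 368.
Substitute into dN/dt = 0: 1.2(1 - 368/950) = 0.047C*.
The bracket is 0.613, giving C* = 0.735/0.047 = 15.6.

N* ≈ 368, C* ≈ 15.6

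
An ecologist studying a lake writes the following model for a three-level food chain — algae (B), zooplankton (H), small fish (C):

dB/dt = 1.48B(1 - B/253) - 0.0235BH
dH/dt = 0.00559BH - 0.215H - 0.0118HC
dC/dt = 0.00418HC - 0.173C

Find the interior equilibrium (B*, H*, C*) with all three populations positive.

B* ≈ 86.7, H* ≈ 41.4, C* ≈ 22.9

From dC/dt = 0: 0.00418H* = 0.173, so H* = 41.4.
From dB/dt = 0: 1.48(1 - B*/253) = 0.0235·41.4, giving B* = 253·(1 - 0.657) = 86.7.
From dH/dt = 0: 0.00559·86.7 - 0.215 = 0.0118C*, so C* = 0.27/0.0118 = 22.9.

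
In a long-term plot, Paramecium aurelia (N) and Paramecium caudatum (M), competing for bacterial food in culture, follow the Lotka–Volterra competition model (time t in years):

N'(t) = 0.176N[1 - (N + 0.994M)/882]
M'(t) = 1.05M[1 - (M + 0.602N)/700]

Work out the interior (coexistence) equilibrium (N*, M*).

N* ≈ 464, M* ≈ 421

Setting both brackets to zero gives the nullclines N + 0.994M = 882 and 0.602N + M = 700.
Substituting M = 700 - 0.602N into the first: N(1 - 0.994·0.602) = 882 - 0.994·700.
So N* = 186/0.402 = 464, and then M* = 700 - 0.602·464 = 421.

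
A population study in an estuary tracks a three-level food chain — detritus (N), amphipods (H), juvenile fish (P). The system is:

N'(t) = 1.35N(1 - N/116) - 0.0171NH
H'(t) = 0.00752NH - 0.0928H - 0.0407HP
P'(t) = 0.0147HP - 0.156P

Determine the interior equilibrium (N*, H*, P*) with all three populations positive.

From dP/dt = 0: 0.0147H* = 0.156, so H* = 10.6.
From dN/dt = 0: 1.35(1 - N*/116) = 0.0171·10.6, giving N* = 116·(1 - 0.134) = 100.
From dH/dt = 0: 0.00752·100 - 0.0928 = 0.0407P*, so P* = 0.662/0.0407 = 16.3.

N* ≈ 100, H* ≈ 10.6, P* ≈ 16.3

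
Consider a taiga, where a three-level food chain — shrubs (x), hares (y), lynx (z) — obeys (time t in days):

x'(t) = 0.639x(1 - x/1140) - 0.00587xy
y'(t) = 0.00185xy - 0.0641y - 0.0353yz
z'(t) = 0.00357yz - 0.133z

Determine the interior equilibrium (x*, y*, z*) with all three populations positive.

x* ≈ 750, y* ≈ 37.3, z* ≈ 37.5

From dz/dt = 0: 0.00357y* = 0.133, so y* = 37.3.
From dx/dt = 0: 0.639(1 - x*/1140) = 0.00587·37.3, giving x* = 1140·(1 - 0.342) = 750.
From dy/dt = 0: 0.00185·750 - 0.0641 = 0.0353z*, so z* = 1.32/0.0353 = 37.5.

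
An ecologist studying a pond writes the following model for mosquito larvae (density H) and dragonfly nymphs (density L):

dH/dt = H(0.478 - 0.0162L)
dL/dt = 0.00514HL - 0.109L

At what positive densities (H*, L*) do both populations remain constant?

Set dL/dt = 0 with L > 0: 0.00514H - 0.109 = 0, so H* = 0.109/0.00514 = 21.2.
Set dH/dt = 0 with H > 0: 0.478 - 0.0162L = 0, so L* = 0.478/0.0162 = 29.5.

H* ≈ 21.2, L* ≈ 29.5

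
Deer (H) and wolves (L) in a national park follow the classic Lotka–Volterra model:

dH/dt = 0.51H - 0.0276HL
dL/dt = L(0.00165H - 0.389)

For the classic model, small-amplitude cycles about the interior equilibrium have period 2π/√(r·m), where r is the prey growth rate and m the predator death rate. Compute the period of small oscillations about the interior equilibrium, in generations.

T ≈ 14.1 generations

Here r = 0.51 and m = 0.389, so r·m = 0.198.
ω = √0.198 = 0.445 per generation, hence T = 2π/ω ≈ 14.1 generations.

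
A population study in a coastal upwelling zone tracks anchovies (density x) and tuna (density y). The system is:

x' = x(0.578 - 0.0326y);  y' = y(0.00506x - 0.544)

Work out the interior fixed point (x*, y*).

x* ≈ 108, y* ≈ 17.7

Set dy/dt = 0 with y > 0: 0.00506x - 0.544 = 0, so x* = 0.544/0.00506 = 108.
Set dx/dt = 0 with x > 0: 0.578 - 0.0326y = 0, so y* = 0.578/0.0326 = 17.7.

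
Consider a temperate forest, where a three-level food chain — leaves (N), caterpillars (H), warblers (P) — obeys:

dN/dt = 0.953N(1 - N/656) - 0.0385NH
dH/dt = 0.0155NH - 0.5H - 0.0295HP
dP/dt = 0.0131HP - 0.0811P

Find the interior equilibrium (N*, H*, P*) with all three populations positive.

From dP/dt = 0: 0.0131H* = 0.0811, so H* = 6.19.
From dN/dt = 0: 0.953(1 - N*/656) = 0.0385·6.19, giving N* = 656·(1 - 0.25) = 492.
From dH/dt = 0: 0.0155·492 - 0.5 = 0.0295P*, so P* = 7.12/0.0295 = 242.

N* ≈ 492, H* ≈ 6.19, P* ≈ 242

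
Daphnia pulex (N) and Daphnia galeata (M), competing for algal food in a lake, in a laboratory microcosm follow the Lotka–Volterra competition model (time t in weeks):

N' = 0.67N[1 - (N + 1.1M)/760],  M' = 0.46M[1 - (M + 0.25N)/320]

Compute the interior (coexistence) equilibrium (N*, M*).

Setting both brackets to zero gives the nullclines N + 1.1M = 760 and 0.25N + M = 320.
Substituting M = 320 - 0.25N into the first: N(1 - 1.1·0.25) = 760 - 1.1·320.
So N* = 408/0.725 = 563, and then M* = 320 - 0.25·563 = 179.

N* ≈ 563, M* ≈ 179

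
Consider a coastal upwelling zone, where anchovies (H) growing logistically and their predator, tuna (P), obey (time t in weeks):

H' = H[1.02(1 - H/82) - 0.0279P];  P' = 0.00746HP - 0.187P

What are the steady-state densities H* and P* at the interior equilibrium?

H* ≈ 25.1, P* ≈ 25.4

From dP/dt = 0 with P > 0: 0.00746H* = 0.187, so H* = 25.1.
Substitute into dH/dt = 0: 1.02(1 - 25.1/82) = 0.0279P*.
The bracket is 0.694, giving P* = 0.708/0.0279 = 25.4.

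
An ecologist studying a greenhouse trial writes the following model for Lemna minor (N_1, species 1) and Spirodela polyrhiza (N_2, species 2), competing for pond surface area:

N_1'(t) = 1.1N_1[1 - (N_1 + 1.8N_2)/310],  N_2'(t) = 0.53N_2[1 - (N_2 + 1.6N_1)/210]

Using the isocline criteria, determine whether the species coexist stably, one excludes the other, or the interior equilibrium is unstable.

Compare the nullcline intercepts: K1/α12 = 310/1.8 = 172 < K2 = 210; K2/α21 = 210/1.6 = 131 < K1 = 310.
Since both are reversed, neither can invade when rare; the interior point is a saddle.

unstable coexistence (outcome depends on initial conditions)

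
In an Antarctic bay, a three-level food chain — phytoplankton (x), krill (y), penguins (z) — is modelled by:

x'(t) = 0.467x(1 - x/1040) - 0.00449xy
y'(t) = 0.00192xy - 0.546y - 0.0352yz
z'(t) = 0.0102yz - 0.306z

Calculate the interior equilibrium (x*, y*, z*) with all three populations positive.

x* ≈ 740, y* ≈ 30, z* ≈ 24.9

From dz/dt = 0: 0.0102y* = 0.306, so y* = 30.
From dx/dt = 0: 0.467(1 - x*/1040) = 0.00449·30, giving x* = 1040·(1 - 0.288) = 740.
From dy/dt = 0: 0.00192·740 - 0.546 = 0.0352z*, so z* = 0.875/0.0352 = 24.9.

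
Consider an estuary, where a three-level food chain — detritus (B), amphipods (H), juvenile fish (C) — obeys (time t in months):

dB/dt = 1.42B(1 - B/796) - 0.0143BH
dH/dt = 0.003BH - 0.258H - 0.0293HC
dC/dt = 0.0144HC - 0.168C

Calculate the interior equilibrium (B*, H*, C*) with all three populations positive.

From dC/dt = 0: 0.0144H* = 0.168, so H* = 11.7.
From dB/dt = 0: 1.42(1 - B*/796) = 0.0143·11.7, giving B* = 796·(1 - 0.117) = 702.
From dH/dt = 0: 0.003·702 - 0.258 = 0.0293C*, so C* = 1.85/0.0293 = 63.1.

B* ≈ 702, H* ≈ 11.7, C* ≈ 63.1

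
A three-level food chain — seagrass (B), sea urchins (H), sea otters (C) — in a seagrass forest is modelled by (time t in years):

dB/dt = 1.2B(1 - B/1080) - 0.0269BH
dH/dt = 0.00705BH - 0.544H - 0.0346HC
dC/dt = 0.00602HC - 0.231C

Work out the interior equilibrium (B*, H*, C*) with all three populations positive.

From dC/dt = 0: 0.00602H* = 0.231, so H* = 38.4.
From dB/dt = 0: 1.2(1 - B*/1080) = 0.0269·38.4, giving B* = 1080·(1 - 0.86) = 151.
From dH/dt = 0: 0.00705·151 - 0.544 = 0.0346C*, so C* = 0.521/0.0346 = 15.

B* ≈ 151, H* ≈ 38.4, C* ≈ 15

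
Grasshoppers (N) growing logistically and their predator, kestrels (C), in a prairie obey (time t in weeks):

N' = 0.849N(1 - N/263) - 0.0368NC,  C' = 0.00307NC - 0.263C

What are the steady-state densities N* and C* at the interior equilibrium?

N* ≈ 85.7, C* ≈ 15.6

From dC/dt = 0 with C > 0: 0.00307N* = 0.263, so N* = 85.7.
Substitute into dN/dt = 0: 0.849(1 - 85.7/263) = 0.0368C*.
The bracket is 0.674, giving C* = 0.572/0.0368 = 15.6.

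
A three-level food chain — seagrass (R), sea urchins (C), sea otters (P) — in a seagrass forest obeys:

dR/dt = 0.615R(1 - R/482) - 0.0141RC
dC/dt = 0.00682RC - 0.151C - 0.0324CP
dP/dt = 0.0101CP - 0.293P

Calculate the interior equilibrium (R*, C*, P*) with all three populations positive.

R* ≈ 161, C* ≈ 29, P* ≈ 29.3

From dP/dt = 0: 0.0101C* = 0.293, so C* = 29.
From dR/dt = 0: 0.615(1 - R*/482) = 0.0141·29, giving R* = 482·(1 - 0.665) = 161.
From dC/dt = 0: 0.00682·161 - 0.151 = 0.0324P*, so P* = 0.95/0.0324 = 29.3.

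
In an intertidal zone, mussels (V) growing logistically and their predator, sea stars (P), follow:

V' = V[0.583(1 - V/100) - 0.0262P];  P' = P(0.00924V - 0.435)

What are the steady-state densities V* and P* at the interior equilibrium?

V* ≈ 47.1, P* ≈ 11.8

From dP/dt = 0 with P > 0: 0.00924V* = 0.435, so V* = 47.1.
Substitute into dV/dt = 0: 0.583(1 - 47.1/100) = 0.0262P*.
The bracket is 0.529, giving P* = 0.309/0.0262 = 11.8.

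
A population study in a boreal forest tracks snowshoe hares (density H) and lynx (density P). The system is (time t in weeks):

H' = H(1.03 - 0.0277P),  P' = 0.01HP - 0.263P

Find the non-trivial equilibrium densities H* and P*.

Set dP/dt = 0 with P > 0: 0.01H - 0.263 = 0, so H* = 0.263/0.01 = 26.3.
Set dH/dt = 0 with H > 0: 1.03 - 0.0277P = 0, so P* = 1.03/0.0277 = 37.2.

H* ≈ 26.3, P* ≈ 37.2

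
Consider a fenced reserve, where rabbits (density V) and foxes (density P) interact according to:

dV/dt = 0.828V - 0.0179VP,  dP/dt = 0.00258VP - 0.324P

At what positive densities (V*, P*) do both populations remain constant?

Set dP/dt = 0 with P > 0: 0.00258V - 0.324 = 0, so V* = 0.324/0.00258 = 126.
Set dV/dt = 0 with V > 0: 0.828 - 0.0179P = 0, so P* = 0.828/0.0179 = 46.3.

V* ≈ 126, P* ≈ 46.3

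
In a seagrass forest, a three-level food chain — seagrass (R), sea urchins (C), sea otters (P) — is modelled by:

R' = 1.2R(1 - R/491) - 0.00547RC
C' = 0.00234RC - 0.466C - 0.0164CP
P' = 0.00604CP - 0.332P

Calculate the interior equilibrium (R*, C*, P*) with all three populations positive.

From dP/dt = 0: 0.00604C* = 0.332, so C* = 55.
From dR/dt = 0: 1.2(1 - R*/491) = 0.00547·55, giving R* = 491·(1 - 0.251) = 368.
From dC/dt = 0: 0.00234·368 - 0.466 = 0.0164P*, so P* = 0.395/0.0164 = 24.1.

R* ≈ 368, C* ≈ 55, P* ≈ 24.1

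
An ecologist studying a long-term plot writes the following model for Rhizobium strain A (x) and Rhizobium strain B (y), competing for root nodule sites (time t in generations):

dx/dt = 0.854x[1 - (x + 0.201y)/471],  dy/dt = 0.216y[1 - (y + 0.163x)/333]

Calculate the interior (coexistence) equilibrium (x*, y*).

Setting both brackets to zero gives the nullclines x + 0.201y = 471 and 0.163x + y = 333.
Substituting y = 333 - 0.163x into the first: x(1 - 0.201·0.163) = 471 - 0.201·333.
So x* = 404/0.967 = 418, and then y* = 333 - 0.163·418 = 265.

x* ≈ 418, y* ≈ 265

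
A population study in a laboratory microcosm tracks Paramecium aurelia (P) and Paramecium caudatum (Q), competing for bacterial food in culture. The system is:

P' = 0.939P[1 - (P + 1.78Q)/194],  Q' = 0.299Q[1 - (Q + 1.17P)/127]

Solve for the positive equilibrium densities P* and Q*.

Setting both brackets to zero gives the nullclines P + 1.78Q = 194 and 1.17P + Q = 127.
Substituting Q = 127 - 1.17P into the first: P(1 - 1.78·1.17) = 194 - 1.78·127.
So P* = -32.1/-1.08 = 29.6, and then Q* = 127 - 1.17·29.6 = 92.4.

P* ≈ 29.6, Q* ≈ 92.4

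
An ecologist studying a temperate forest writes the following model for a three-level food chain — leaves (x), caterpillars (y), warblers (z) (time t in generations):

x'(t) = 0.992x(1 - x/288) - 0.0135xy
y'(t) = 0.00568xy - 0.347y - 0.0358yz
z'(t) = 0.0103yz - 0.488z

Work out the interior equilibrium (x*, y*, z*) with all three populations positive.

From dz/dt = 0: 0.0103y* = 0.488, so y* = 47.4.
From dx/dt = 0: 0.992(1 - x*/288) = 0.0135·47.4, giving x* = 288·(1 - 0.645) = 102.
From dy/dt = 0: 0.00568·102 - 0.347 = 0.0358z*, so z* = 0.234/0.0358 = 6.54.

x* ≈ 102, y* ≈ 47.4, z* ≈ 6.54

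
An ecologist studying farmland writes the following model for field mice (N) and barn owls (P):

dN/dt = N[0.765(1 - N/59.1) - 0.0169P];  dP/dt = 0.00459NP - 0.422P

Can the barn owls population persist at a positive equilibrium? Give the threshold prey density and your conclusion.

Threshold N = 91.9; K < 91.9, so no, the predator goes extinct.

The predator equation gives dP/dt > 0 only when N > 0.422/0.00459 = 91.9.
Without the predator, N → K = 59.1. Since 59.1 < 91.9, the predator cannot invade.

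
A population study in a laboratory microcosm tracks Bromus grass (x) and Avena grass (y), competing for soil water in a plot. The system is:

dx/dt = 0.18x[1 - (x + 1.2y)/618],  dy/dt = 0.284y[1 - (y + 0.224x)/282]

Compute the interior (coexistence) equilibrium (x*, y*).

Setting both brackets to zero gives the nullclines x + 1.2y = 618 and 0.224x + y = 282.
Substituting y = 282 - 0.224x into the first: x(1 - 1.2·0.224) = 618 - 1.2·282.
So x* = 280/0.731 = 382, and then y* = 282 - 0.224·382 = 196.

x* ≈ 382, y* ≈ 196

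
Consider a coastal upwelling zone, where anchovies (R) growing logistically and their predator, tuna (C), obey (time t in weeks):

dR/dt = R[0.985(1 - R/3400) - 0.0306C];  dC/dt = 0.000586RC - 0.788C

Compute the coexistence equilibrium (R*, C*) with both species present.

From dC/dt = 0 with C > 0: 0.000586R* = 0.788, so R* = 1340.
Substitute into dR/dt = 0: 0.985(1 - 1340/3400) = 0.0306C*.
The bracket is 0.604, giving C* = 0.595/0.0306 = 19.5.

R* ≈ 1340, C* ≈ 19.5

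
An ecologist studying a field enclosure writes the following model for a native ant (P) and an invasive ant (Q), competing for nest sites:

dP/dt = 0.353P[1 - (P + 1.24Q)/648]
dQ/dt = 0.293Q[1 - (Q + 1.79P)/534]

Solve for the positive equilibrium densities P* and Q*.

Setting both brackets to zero gives the nullclines P + 1.24Q = 648 and 1.79P + Q = 534.
Substituting Q = 534 - 1.79P into the first: P(1 - 1.24·1.79) = 648 - 1.24·534.
So P* = -14.2/-1.22 = 11.6, and then Q* = 534 - 1.79·11.6 = 513.

P* ≈ 11.6, Q* ≈ 513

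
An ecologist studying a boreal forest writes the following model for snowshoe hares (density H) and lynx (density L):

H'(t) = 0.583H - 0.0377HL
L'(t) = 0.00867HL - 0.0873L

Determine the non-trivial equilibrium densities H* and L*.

Set dL/dt = 0 with L > 0: 0.00867H - 0.0873 = 0, so H* = 0.0873/0.00867 = 10.1.
Set dH/dt = 0 with H > 0: 0.583 - 0.0377L = 0, so L* = 0.583/0.0377 = 15.5.

H* ≈ 10.1, L* ≈ 15.5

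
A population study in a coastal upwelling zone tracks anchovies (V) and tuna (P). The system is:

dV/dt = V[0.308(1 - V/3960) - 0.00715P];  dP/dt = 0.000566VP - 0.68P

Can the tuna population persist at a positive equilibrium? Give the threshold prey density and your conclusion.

The predator equation gives dP/dt > 0 only when V > 0.68/0.000566 = 1200.
Without the predator, V → K = 3960. Since 3960 > 1200, the predator can invade and persist.

Threshold V = 1200; K > 1200, so yes, the predator persists.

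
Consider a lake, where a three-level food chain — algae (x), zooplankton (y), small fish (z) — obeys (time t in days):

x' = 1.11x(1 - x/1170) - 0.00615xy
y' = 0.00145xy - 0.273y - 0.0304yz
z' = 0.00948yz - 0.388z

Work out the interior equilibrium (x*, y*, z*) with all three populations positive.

x* ≈ 905, y* ≈ 40.9, z* ≈ 34.2

From dz/dt = 0: 0.00948y* = 0.388, so y* = 40.9.
From dx/dt = 0: 1.11(1 - x*/1170) = 0.00615·40.9, giving x* = 1170·(1 - 0.227) = 905.
From dy/dt = 0: 0.00145·905 - 0.273 = 0.0304z*, so z* = 1.04/0.0304 = 34.2.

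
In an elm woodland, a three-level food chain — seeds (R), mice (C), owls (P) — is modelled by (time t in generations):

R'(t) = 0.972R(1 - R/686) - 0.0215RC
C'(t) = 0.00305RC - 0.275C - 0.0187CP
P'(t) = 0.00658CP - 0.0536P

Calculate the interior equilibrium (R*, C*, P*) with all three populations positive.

R* ≈ 562, C* ≈ 8.15, P* ≈ 77

From dP/dt = 0: 0.00658C* = 0.0536, so C* = 8.15.
From dR/dt = 0: 0.972(1 - R*/686) = 0.0215·8.15, giving R* = 686·(1 - 0.18) = 562.
From dC/dt = 0: 0.00305·562 - 0.275 = 0.0187P*, so P* = 1.44/0.0187 = 77.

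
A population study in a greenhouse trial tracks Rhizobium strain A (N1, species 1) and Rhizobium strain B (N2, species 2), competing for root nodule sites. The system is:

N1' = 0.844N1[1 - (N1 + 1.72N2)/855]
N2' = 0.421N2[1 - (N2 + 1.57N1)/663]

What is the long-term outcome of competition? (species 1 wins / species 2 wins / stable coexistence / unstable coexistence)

unstable coexistence (outcome depends on initial conditions)

Compare the nullcline intercepts: K1/α12 = 855/1.72 = 497 < K2 = 663; K2/α21 = 663/1.57 = 422 < K1 = 855.
Since both are reversed, neither can invade when rare; the interior point is a saddle.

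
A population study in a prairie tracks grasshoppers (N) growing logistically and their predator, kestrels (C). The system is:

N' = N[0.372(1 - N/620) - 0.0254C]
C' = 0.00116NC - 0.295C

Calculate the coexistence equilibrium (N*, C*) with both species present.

From dC/dt = 0 with C > 0: 0.00116N* = 0.295, so N* = 254.
Substitute into dN/dt = 0: 0.372(1 - 254/620) = 0.0254C*.
The bracket is 0.59, giving C* = 0.219/0.0254 = 8.64.

N* ≈ 254, C* ≈ 8.64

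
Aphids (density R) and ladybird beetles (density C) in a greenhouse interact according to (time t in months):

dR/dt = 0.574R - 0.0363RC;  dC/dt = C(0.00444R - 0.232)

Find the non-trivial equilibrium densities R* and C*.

Set dC/dt = 0 with C > 0: 0.00444R - 0.232 = 0, so R* = 0.232/0.00444 = 52.3.
Set dR/dt = 0 with R > 0: 0.574 - 0.0363C = 0, so C* = 0.574/0.0363 = 15.8.

R* ≈ 52.3, C* ≈ 15.8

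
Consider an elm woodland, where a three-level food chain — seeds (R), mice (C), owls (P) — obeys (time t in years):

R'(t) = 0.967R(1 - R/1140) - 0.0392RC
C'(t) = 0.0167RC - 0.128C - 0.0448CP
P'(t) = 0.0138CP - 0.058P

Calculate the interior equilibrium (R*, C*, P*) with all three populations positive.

From dP/dt = 0: 0.0138C* = 0.058, so C* = 4.2.
From dR/dt = 0: 0.967(1 - R*/1140) = 0.0392·4.2, giving R* = 1140·(1 - 0.17) = 946.
From dC/dt = 0: 0.0167·946 - 0.128 = 0.0448P*, so P* = 15.7/0.0448 = 350.

R* ≈ 946, C* ≈ 4.2, P* ≈ 350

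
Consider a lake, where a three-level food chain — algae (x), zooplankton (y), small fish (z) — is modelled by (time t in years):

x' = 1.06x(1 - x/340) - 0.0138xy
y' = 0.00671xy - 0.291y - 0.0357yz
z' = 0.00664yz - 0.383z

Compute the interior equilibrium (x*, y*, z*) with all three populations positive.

x* ≈ 84.7, y* ≈ 57.7, z* ≈ 7.77

From dz/dt = 0: 0.00664y* = 0.383, so y* = 57.7.
From dx/dt = 0: 1.06(1 - x*/340) = 0.0138·57.7, giving x* = 340·(1 - 0.751) = 84.7.
From dy/dt = 0: 0.00671·84.7 - 0.291 = 0.0357z*, so z* = 0.277/0.0357 = 7.77.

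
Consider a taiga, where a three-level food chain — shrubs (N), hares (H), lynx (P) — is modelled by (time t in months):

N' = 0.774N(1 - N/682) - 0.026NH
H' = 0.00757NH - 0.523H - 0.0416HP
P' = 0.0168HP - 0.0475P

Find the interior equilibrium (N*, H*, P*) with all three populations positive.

N* ≈ 617, H* ≈ 2.83, P* ≈ 99.7

From dP/dt = 0: 0.0168H* = 0.0475, so H* = 2.83.
From dN/dt = 0: 0.774(1 - N*/682) = 0.026·2.83, giving N* = 682·(1 - 0.095) = 617.
From dH/dt = 0: 0.00757·617 - 0.523 = 0.0416P*, so P* = 4.15/0.0416 = 99.7.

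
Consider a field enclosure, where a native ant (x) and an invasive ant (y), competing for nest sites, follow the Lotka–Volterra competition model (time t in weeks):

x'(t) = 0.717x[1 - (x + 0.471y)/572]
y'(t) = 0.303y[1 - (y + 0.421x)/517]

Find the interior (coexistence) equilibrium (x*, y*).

x* ≈ 410, y* ≈ 344

Setting both brackets to zero gives the nullclines x + 0.471y = 572 and 0.421x + y = 517.
Substituting y = 517 - 0.421x into the first: x(1 - 0.471·0.421) = 572 - 0.471·517.
So x* = 328/0.802 = 410, and then y* = 517 - 0.421·410 = 344.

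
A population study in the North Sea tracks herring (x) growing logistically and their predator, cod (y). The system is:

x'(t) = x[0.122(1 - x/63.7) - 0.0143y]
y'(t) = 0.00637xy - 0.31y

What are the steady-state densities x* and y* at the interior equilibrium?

x* ≈ 48.7, y* ≈ 2.01

From dy/dt = 0 with y > 0: 0.00637x* = 0.31, so x* = 48.7.
Substitute into dx/dt = 0: 0.122(1 - 48.7/63.7) = 0.0143y*.
The bracket is 0.236, giving y* = 0.0288/0.0143 = 2.01.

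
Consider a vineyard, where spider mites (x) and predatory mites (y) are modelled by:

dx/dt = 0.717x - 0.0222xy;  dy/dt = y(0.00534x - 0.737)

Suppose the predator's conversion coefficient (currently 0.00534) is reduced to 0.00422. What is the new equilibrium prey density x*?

x* ≈ 175

At the interior fixed point, setting dy/dt = 0 with y > 0 fixes x* = (predator death rate)/(xy coefficient) — independent of the other coefficients.
With the change, x* = 0.737/0.00422 = 175; it rises from 138.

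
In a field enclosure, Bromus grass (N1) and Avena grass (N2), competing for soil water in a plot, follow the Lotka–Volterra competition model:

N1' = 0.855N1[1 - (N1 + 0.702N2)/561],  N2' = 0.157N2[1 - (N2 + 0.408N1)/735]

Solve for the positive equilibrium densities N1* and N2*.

Setting both brackets to zero gives the nullclines N1 + 0.702N2 = 561 and 0.408N1 + N2 = 735.
Substituting N2 = 735 - 0.408N1 into the first: N1(1 - 0.702·0.408) = 561 - 0.702·735.
So N1* = 45/0.714 = 63.1, and then N2* = 735 - 0.408·63.1 = 709.

N1* ≈ 63.1, N2* ≈ 709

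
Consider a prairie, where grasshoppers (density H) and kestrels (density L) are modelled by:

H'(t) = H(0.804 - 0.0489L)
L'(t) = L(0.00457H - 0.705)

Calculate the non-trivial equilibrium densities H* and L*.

Set dL/dt = 0 with L > 0: 0.00457H - 0.705 = 0, so H* = 0.705/0.00457 = 154.
Set dH/dt = 0 with H > 0: 0.804 - 0.0489L = 0, so L* = 0.804/0.0489 = 16.4.

H* ≈ 154, L* ≈ 16.4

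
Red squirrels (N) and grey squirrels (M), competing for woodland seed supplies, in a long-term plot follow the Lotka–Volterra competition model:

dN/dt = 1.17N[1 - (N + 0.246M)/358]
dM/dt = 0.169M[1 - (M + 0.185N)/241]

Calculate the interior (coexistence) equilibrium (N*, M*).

N* ≈ 313, M* ≈ 183

Setting both brackets to zero gives the nullclines N + 0.246M = 358 and 0.185N + M = 241.
Substituting M = 241 - 0.185N into the first: N(1 - 0.246·0.185) = 358 - 0.246·241.
So N* = 299/0.954 = 313, and then M* = 241 - 0.185·313 = 183.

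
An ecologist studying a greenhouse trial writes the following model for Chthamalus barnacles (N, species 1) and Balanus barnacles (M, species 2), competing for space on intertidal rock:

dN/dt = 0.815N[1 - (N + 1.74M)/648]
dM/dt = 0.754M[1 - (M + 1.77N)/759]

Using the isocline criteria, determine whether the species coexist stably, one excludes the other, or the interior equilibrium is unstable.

Compare the nullcline intercepts: K1/α12 = 648/1.74 = 372 < K2 = 759; K2/α21 = 759/1.77 = 429 < K1 = 648.
Since both are reversed, neither can invade when rare; the interior point is a saddle.

unstable coexistence (outcome depends on initial conditions)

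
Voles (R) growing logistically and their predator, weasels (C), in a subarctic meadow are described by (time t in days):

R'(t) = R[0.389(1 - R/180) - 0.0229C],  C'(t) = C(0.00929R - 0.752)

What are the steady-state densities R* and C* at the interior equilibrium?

From dC/dt = 0 with C > 0: 0.00929R* = 0.752, so R* = 80.9.
Substitute into dR/dt = 0: 0.389(1 - 80.9/180) = 0.0229C*.
The bracket is 0.55, giving C* = 0.214/0.0229 = 9.35.

R* ≈ 80.9, C* ≈ 9.35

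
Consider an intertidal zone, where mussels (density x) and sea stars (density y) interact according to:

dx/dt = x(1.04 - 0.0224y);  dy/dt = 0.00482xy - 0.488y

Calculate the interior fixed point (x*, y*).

Set dy/dt = 0 with y > 0: 0.00482x - 0.488 = 0, so x* = 0.488/0.00482 = 101.
Set dx/dt = 0 with x > 0: 1.04 - 0.0224y = 0, so y* = 1.04/0.0224 = 46.4.

x* ≈ 101, y* ≈ 46.4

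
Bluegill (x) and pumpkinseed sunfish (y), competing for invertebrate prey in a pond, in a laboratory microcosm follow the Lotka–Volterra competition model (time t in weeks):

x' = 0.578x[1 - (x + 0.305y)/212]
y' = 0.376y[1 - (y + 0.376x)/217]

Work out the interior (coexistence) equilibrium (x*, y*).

Setting both brackets to zero gives the nullclines x + 0.305y = 212 and 0.376x + y = 217.
Substituting y = 217 - 0.376x into the first: x(1 - 0.305·0.376) = 212 - 0.305·217.
So x* = 146/0.885 = 165, and then y* = 217 - 0.376·165 = 155.

x* ≈ 165, y* ≈ 155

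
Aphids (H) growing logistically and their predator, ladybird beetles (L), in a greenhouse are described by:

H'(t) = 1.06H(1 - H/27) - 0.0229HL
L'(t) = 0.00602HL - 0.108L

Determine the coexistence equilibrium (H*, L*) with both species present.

From dL/dt = 0 with L > 0: 0.00602H* = 0.108, so H* = 17.9.
Substitute into dH/dt = 0: 1.06(1 - 17.9/27) = 0.0229L*.
The bracket is 0.336, giving L* = 0.356/0.0229 = 15.5.

H* ≈ 17.9, L* ≈ 15.5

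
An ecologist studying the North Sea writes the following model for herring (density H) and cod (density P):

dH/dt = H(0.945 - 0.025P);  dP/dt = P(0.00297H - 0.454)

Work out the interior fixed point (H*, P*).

H* ≈ 153, P* ≈ 37.8

Set dP/dt = 0 with P > 0: 0.00297H - 0.454 = 0, so H* = 0.454/0.00297 = 153.
Set dH/dt = 0 with H > 0: 0.945 - 0.025P = 0, so P* = 0.945/0.025 = 37.8.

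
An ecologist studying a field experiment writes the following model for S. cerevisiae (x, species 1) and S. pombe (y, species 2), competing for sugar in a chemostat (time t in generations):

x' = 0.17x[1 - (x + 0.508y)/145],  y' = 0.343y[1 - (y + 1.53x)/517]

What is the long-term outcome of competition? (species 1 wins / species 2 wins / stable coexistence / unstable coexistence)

species 2 excludes species 1

Compare the nullcline intercepts: K1/α12 = 145/0.508 = 285 < K2 = 517; K2/α21 = 517/1.53 = 338 > K1 = 145.
Since the inequalities point opposite ways, species 2 can invade but species 1 cannot.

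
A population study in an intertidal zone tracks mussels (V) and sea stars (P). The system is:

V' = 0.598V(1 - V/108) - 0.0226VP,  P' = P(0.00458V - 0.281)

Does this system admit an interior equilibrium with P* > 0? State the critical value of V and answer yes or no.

Threshold V = 61.4; K > 61.4, so yes, the predator persists.

The predator equation gives dP/dt > 0 only when V > 0.281/0.00458 = 61.4.
Without the predator, V → K = 108. Since 108 > 61.4, the predator can invade and persist.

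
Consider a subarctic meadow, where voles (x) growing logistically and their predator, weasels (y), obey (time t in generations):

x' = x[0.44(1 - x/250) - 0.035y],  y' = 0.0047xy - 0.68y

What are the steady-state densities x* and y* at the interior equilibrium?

x* ≈ 145, y* ≈ 5.3

From dy/dt = 0 with y > 0: 0.0047x* = 0.68, so x* = 145.
Substitute into dx/dt = 0: 0.44(1 - 145/250) = 0.035y*.
The bracket is 0.421, giving y* = 0.185/0.035 = 5.3.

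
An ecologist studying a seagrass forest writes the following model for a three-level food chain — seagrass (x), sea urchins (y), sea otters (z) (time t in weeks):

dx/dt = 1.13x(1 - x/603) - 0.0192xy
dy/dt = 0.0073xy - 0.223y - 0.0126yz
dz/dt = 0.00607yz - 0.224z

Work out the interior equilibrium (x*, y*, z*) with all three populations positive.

x* ≈ 225, y* ≈ 36.9, z* ≈ 113

From dz/dt = 0: 0.00607y* = 0.224, so y* = 36.9.
From dx/dt = 0: 1.13(1 - x*/603) = 0.0192·36.9, giving x* = 603·(1 - 0.627) = 225.
From dy/dt = 0: 0.0073·225 - 0.223 = 0.0126z*, so z* = 1.42/0.0126 = 113.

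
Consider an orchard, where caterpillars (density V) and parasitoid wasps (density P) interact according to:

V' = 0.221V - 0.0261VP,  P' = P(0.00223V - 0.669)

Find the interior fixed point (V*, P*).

Set dP/dt = 0 with P > 0: 0.00223V - 0.669 = 0, so V* = 0.669/0.00223 = 300.
Set dV/dt = 0 with V > 0: 0.221 - 0.0261P = 0, so P* = 0.221/0.0261 = 8.47.

V* ≈ 300, P* ≈ 8.47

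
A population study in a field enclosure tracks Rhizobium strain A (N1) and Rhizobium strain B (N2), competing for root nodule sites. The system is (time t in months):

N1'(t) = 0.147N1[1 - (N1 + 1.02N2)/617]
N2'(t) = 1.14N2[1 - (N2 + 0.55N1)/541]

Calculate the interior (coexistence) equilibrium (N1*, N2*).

N1* ≈ 148, N2* ≈ 459

Setting both brackets to zero gives the nullclines N1 + 1.02N2 = 617 and 0.55N1 + N2 = 541.
Substituting N2 = 541 - 0.55N1 into the first: N1(1 - 1.02·0.55) = 617 - 1.02·541.
So N1* = 65.2/0.439 = 148, and then N2* = 541 - 0.55·148 = 459.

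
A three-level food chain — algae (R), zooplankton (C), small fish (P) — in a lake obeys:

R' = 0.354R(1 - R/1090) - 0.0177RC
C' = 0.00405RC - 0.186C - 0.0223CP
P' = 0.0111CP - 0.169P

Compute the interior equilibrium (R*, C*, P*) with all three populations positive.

R* ≈ 260, C* ≈ 15.2, P* ≈ 38.9

From dP/dt = 0: 0.0111C* = 0.169, so C* = 15.2.
From dR/dt = 0: 0.354(1 - R*/1090) = 0.0177·15.2, giving R* = 1090·(1 - 0.761) = 260.
From dC/dt = 0: 0.00405·260 - 0.186 = 0.0223P*, so P* = 0.868/0.0223 = 38.9.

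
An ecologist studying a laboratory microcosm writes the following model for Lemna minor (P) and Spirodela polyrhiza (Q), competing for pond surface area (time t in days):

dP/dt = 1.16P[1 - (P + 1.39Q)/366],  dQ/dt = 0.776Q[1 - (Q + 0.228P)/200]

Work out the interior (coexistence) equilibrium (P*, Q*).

P* ≈ 129, Q* ≈ 171

Setting both brackets to zero gives the nullclines P + 1.39Q = 366 and 0.228P + Q = 200.
Substituting Q = 200 - 0.228P into the first: P(1 - 1.39·0.228) = 366 - 1.39·200.
So P* = 88/0.683 = 129, and then Q* = 200 - 0.228·129 = 171.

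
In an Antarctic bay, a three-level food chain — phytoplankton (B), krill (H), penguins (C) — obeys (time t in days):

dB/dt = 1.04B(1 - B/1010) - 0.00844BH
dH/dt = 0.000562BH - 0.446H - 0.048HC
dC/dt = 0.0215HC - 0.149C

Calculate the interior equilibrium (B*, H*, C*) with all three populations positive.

B* ≈ 953, H* ≈ 6.93, C* ≈ 1.87

From dC/dt = 0: 0.0215H* = 0.149, so H* = 6.93.
From dB/dt = 0: 1.04(1 - B*/1010) = 0.00844·6.93, giving B* = 1010·(1 - 0.0562) = 953.
From dH/dt = 0: 0.000562·953 - 0.446 = 0.048C*, so C* = 0.0897/0.048 = 1.87.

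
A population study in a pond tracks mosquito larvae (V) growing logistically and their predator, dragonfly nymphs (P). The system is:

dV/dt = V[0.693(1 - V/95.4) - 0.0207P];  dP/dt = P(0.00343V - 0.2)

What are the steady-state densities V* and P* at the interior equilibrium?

V* ≈ 58.3, P* ≈ 13

From dP/dt = 0 with P > 0: 0.00343V* = 0.2, so V* = 58.3.
Substitute into dV/dt = 0: 0.693(1 - 58.3/95.4) = 0.0207P*.
The bracket is 0.389, giving P* = 0.269/0.0207 = 13.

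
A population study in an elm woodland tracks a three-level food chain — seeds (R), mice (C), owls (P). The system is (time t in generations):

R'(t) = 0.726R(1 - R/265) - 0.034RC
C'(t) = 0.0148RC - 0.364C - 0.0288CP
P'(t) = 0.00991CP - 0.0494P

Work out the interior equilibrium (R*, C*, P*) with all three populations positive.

From dP/dt = 0: 0.00991C* = 0.0494, so C* = 4.98.
From dR/dt = 0: 0.726(1 - R*/265) = 0.034·4.98, giving R* = 265·(1 - 0.233) = 203.
From dC/dt = 0: 0.0148·203 - 0.364 = 0.0288P*, so P* = 2.64/0.0288 = 91.8.

R* ≈ 203, C* ≈ 4.98, P* ≈ 91.8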